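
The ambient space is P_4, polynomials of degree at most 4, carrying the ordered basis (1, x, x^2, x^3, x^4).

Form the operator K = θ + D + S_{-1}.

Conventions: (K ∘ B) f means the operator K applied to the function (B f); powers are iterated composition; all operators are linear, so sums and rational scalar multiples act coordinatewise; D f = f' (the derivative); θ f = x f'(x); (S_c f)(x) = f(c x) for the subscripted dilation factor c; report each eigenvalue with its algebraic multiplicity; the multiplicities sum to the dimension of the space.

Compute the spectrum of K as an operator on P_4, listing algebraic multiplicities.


image of 1: 1
image of x: 1
image of x^2: 3x^2 + 2x
image of x^3: 2x^3 + 3x^2
image of x^4: 5x^4 + 4x^3
the matrix is upper triangular; its diagonal is (1, 0, 3, 2, 5)
for a triangular matrix the eigenvalues are the diagonal entries, with algebraic multiplicity their repetition count

λ = 0 (multiplicity 1), λ = 1 (multiplicity 1), λ = 2 (multiplicity 1), λ = 3 (multiplicity 1), λ = 5 (multiplicity 1)


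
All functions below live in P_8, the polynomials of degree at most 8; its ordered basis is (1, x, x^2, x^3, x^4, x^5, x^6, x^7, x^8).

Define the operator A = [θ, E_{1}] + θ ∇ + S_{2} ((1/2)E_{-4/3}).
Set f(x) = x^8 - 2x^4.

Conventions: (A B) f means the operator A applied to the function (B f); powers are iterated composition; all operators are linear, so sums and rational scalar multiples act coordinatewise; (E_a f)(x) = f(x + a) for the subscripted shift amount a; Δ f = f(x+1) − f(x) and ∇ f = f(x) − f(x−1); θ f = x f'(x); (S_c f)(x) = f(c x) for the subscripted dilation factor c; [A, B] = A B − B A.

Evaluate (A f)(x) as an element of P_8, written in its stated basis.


E_{1} f = x^8 + 8x^7 + 28x^6 + 56x^5 + 68x^4 + 48x^3 + 16x^2 - 1
θ E_{1} f = 8x^8 + 56x^7 + 168x^6 + 280x^5 + 272x^4 + 144x^3 + 32x^2
θ f = 8x^8 - 8x^4
E_{1} θ f = 8x^8 + 64x^7 + 224x^6 + 448x^5 + 552x^4 + 416x^3 + 176x^2 + 32x
[θ, E_{1}] f = -8x^7 - 56x^6 - 168x^5 - 280x^4 - 272x^3 - 144x^2 - 32x
∇ f = 8x^7 - 28x^6 + 56x^5 - 70x^4 + 48x^3 - 16x^2 + 1
θ ∇ f = 56x^7 - 168x^6 + 280x^5 - 280x^4 + 144x^3 - 32x^2
E_{-4/3} f = x^8 - (32/3)x^7 + (448/9)x^6 - (3584/27)x^5 + (17758/81)x^4 - (54752/243)x^3 + (99136/729)x^2 - (89600/2187)x + 24064/6561
((1/2)E_{-4/3}) f = (1/2)x^8 - (16/3)x^7 + (224/9)x^6 - (1792/27)x^5 + (8879/81)x^4 - (27376/243)x^3 + (49568/729)x^2 - (44800/2187)x + 12032/6561
S_{2} ((1/2)E_{-4/3}) f = 128x^8 - (2048/3)x^7 + (14336/9)x^6 - (57344/27)x^5 + (142064/81)x^4 - (219008/243)x^3 + (198272/729)x^2 - (89600/2187)x + 12032/6561
([θ, E_{1}] + θ ∇ + S_{2} ((1/2)E_{-4/3})) f = 128x^8 - (1904/3)x^7 + (12320/9)x^6 - (54320/27)x^5 + (96704/81)x^4 - (250112/243)x^3 + (69968/729)x^2 - (159584/2187)x + 12032/6561

the image equals g(x) = 128x^8 - (1904/3)x^7 + (12320/9)x^6 - (54320/27)x^5 + (96704/81)x^4 - (250112/243)x^3 + (69968/729)x^2 - (159584/2187)x + 12032/6561


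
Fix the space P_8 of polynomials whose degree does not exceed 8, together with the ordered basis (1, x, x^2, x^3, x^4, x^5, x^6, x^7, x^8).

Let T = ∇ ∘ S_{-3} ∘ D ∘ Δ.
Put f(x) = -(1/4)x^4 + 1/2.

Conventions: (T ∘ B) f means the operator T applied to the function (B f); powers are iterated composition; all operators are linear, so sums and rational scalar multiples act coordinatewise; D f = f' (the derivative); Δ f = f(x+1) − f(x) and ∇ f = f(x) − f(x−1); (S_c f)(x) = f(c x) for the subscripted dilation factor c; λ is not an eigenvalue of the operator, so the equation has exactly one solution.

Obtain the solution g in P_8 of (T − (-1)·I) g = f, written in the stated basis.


write g with unknown coordinates in the stated basis and equate coefficients in (T − (-1)·I) g = f
solving from the highest basis element down gives g = -(1/4)x^4 + 54x - 71/2
check: T g = -54x + 36
so T g − (-1)·g = -(1/4)x^4 + 1/2 = f ✓

the image equals g(x) = -(1/4)x^4 + 54x - 71/2


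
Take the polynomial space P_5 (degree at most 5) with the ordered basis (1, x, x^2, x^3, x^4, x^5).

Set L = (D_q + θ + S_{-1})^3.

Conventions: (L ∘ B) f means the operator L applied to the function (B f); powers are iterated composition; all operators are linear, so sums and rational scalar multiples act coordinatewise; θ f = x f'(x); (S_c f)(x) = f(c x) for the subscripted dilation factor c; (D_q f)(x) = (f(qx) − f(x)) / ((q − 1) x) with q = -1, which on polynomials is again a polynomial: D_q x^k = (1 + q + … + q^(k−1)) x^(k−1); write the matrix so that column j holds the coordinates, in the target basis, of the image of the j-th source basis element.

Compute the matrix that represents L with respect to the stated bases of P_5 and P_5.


image of 1: 1
image of x: 1
image of x^2: 27x^2
image of x^3: 8x^3 + 19x^2
image of x^4: 125x^4
image of x^5: 64x^5 + 61x^4
each image's coordinates form column j of the matrix

the matrix is [[1, 1, 0, 0, 0, 0]; [0, 0, 0, 0, 0, 0]; [0, 0, 27, 19, 0, 0]; [0, 0, 0, 8, 0, 0]; [0, 0, 0, 0, 125, 61]; [0, 0, 0, 0, 0, 64]] (rows listed top to bottom)


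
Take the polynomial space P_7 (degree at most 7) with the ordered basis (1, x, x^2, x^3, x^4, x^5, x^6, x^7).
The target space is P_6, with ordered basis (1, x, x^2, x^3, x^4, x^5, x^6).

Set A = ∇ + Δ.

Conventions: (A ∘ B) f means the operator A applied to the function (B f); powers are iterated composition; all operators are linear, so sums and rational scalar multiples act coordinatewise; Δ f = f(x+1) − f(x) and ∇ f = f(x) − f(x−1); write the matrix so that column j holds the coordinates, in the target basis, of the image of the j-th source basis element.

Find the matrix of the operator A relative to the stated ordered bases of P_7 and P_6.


image of 1: 0
image of x: 2
image of x^2: 4x
image of x^3: 6x^2 + 2
image of x^4: 8x^3 + 8x
image of x^5: 10x^4 + 20x^2 + 2
image of x^6: 12x^5 + 40x^3 + 12x
image of x^7: 14x^6 + 70x^4 + 42x^2 + 2
each image's coordinates form column j of the matrix

the matrix is [[0, 2, 0, 2, 0, 2, 0, 2]; [0, 0, 4, 0, 8, 0, 12, 0]; [0, 0, 0, 6, 0, 20, 0, 42]; [0, 0, 0, 0, 8, 0, 40, 0]; [0, 0, 0, 0, 0, 10, 0, 70]; [0, 0, 0, 0, 0, 0, 12, 0]; [0, 0, 0, 0, 0, 0, 0, 14]] (rows listed top to bottom)


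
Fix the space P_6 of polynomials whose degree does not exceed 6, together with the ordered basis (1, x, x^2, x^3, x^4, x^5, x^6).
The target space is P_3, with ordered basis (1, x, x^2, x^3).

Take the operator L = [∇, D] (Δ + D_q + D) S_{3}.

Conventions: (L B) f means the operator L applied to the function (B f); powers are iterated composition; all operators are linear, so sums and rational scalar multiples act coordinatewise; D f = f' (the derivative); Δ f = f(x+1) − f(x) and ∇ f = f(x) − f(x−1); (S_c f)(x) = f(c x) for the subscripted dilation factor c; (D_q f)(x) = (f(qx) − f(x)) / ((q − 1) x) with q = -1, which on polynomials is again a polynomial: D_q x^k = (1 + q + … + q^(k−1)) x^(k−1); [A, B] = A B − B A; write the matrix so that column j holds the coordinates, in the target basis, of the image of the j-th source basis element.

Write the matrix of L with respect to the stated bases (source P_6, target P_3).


the matrix is [[0, 0, 0, 0, 0, 0, 0]; [0, 0, 0, 0, 0, 0, 0]; [0, 0, 0, 0, 0, 0, 0]; [0, 0, 0, 0, 0, 0, 0]] (rows listed top to bottom)

image of 1: 0
image of x: 0
image of x^2: 0
image of x^3: 0
image of x^4: 0
image of x^5: 0
image of x^6: 0
each image's coordinates form column j of the matrix


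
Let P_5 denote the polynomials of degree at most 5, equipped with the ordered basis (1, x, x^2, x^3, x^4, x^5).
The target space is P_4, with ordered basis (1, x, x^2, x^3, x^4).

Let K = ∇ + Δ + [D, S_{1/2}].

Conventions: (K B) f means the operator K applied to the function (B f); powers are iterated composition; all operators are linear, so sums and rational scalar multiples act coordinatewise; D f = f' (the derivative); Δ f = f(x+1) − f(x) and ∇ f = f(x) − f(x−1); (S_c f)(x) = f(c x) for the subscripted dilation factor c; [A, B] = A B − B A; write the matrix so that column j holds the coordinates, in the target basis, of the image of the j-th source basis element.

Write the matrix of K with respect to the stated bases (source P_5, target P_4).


image of 1: 0
image of x: 3/2
image of x^2: (7/2)x
image of x^3: (45/8)x^2 + 2
image of x^4: (31/4)x^3 + 8x
image of x^5: (315/32)x^4 + 20x^2 + 2
each image's coordinates form column j of the matrix

the matrix is [[0, 3/2, 0, 2, 0, 2]; [0, 0, 7/2, 0, 8, 0]; [0, 0, 0, 45/8, 0, 20]; [0, 0, 0, 0, 31/4, 0]; [0, 0, 0, 0, 0, 315/32]] (rows listed top to bottom)


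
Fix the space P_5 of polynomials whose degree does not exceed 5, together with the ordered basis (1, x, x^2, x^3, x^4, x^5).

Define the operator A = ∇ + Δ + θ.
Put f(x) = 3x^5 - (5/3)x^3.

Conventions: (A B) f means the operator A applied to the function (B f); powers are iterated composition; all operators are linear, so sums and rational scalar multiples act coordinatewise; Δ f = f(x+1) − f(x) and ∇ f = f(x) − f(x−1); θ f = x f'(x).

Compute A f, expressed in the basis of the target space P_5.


∇ f = 15x^4 - 30x^3 + 25x^2 - 10x + 4/3
Δ f = 15x^4 + 30x^3 + 25x^2 + 10x + 4/3
θ f = 15x^5 - 5x^3
(∇ + Δ + θ) f = 15x^5 + 30x^4 - 5x^3 + 50x^2 + 8/3

the image equals g(x) = 15x^5 + 30x^4 - 5x^3 + 50x^2 + 8/3


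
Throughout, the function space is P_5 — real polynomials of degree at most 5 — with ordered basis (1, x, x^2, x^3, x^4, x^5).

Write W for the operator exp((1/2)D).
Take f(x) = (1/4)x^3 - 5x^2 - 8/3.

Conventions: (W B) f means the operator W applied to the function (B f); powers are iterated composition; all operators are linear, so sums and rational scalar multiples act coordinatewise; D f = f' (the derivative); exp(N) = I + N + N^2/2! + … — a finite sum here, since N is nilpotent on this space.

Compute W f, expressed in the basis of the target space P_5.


g(x) = (1/4)x^3 - (37/8)x^2 - (77/16)x - 373/96

order-1 term: (3/8)x^2 - 5x
order-2 term: (3/16)x - 5/4
order-3 term: 1/32
the series for exp((1/2)D) f terminates at order 3
exp((1/2)D) f = (1/4)x^3 - (37/8)x^2 - (77/16)x - 373/96


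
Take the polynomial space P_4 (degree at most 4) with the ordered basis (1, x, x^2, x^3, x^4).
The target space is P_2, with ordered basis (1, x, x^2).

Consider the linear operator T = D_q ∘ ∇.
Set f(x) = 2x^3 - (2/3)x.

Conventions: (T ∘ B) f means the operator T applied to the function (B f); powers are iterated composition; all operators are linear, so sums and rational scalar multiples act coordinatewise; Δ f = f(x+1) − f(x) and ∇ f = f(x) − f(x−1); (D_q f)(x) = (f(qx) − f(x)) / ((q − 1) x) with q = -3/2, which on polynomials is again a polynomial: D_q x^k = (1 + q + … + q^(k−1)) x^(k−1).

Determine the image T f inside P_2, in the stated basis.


∇ f = 6x^2 - 6x + 4/3
D_q ∇ f = -3x - 6

g(x) = -3x - 6


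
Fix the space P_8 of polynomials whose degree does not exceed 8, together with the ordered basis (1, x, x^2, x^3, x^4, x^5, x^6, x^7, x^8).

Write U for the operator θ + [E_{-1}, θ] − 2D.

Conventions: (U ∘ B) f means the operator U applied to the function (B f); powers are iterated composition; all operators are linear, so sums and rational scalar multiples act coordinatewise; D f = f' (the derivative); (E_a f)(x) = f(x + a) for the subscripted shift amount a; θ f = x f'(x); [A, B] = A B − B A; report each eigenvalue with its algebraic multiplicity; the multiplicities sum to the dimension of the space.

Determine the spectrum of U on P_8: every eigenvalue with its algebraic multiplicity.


image of 1: 0
image of x: x - 3
image of x^2: 2x^2 - 6x + 2
image of x^3: 3x^3 - 9x^2 + 6x - 3
image of x^4: 4x^4 - 12x^3 + 12x^2 - 12x + 4
image of x^5: 5x^5 - 15x^4 + 20x^3 - 30x^2 + 20x - 5
image of x^6: 6x^6 - 18x^5 + 30x^4 - 60x^3 + 60x^2 - 30x + 6
image of x^7: 7x^7 - 21x^6 + 42x^5 - 105x^4 + 140x^3 - 105x^2 + 42x - 7
image of x^8: 8x^8 - 24x^7 + 56x^6 - 168x^5 + 280x^4 - 280x^3 + 168x^2 - 56x + 8
the matrix is upper triangular; its diagonal is (0, 1, 2, 3, 4, 5, 6, 7, 8)
for a triangular matrix the eigenvalues are the diagonal entries, with algebraic multiplicity their repetition count

λ = 0 (multiplicity 1), λ = 1 (multiplicity 1), λ = 2 (multiplicity 1), λ = 3 (multiplicity 1), λ = 4 (multiplicity 1), λ = 5 (multiplicity 1), λ = 6 (multiplicity 1), λ = 7 (multiplicity 1), λ = 8 (multiplicity 1)


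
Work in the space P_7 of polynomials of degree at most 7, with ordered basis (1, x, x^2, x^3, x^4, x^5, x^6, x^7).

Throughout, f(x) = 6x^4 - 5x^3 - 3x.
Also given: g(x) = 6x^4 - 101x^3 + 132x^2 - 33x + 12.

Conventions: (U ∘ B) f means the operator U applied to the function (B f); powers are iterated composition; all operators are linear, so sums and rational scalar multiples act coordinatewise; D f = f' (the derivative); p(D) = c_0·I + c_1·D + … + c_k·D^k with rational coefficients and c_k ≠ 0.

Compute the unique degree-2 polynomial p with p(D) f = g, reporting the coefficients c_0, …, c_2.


c_0 = 1, c_1 = -4, c_2 = 1

D^0 f = 6x^4 - 5x^3 - 3x
D^1 f = 24x^3 - 15x^2 - 3
D^2 f = 72x^2 - 30x
matching coefficients of g against c_0 f + c_1 Df + … from the top degree down determines the c_i
solution: c_0 = 1, c_1 = -4, c_2 = 1


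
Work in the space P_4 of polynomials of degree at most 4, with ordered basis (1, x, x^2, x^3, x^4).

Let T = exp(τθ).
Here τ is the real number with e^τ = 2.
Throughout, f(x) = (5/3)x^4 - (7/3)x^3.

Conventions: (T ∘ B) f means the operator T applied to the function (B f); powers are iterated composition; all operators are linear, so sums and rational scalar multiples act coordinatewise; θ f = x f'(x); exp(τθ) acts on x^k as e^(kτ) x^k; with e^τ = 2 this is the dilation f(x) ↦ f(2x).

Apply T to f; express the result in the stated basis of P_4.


exp(τθ) x^k = e^(kτ) x^k; with e^τ = 2 this sends x^k to 2^k x^k
x^3 ↦ 8 x^3
x^4 ↦ 16 x^4
applying this coordinatewise to f: exp(τθ) f = (80/3)x^4 - (56/3)x^3

the result is g(x) = (80/3)x^4 - (56/3)x^3


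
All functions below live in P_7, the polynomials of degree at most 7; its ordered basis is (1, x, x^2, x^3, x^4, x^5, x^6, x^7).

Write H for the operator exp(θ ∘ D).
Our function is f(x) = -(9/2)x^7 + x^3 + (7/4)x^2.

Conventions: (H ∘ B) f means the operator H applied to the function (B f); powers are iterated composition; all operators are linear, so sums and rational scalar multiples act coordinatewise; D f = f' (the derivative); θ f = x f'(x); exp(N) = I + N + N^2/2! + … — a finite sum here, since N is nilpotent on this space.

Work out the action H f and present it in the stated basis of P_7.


the result is g(x) = -(9/2)x^7 - 189x^6 - 2835x^5 - 18900x^4 - 56699x^3 - (272129/4)x^2 - (45341/2)x

order-1 term: -189x^6 + 6x^2 + (7/2)x
order-2 term: -2835x^5 + 6x
order-3 term: -18900x^4
order-4 term: -56700x^3
order-5 term: -68040x^2
order-6 term: -22680x
the series for exp(θ ∘ D) f terminates at order 6
exp(θ ∘ D) f = -(9/2)x^7 - 189x^6 - 2835x^5 - 18900x^4 - 56699x^3 - (272129/4)x^2 - (45341/2)x


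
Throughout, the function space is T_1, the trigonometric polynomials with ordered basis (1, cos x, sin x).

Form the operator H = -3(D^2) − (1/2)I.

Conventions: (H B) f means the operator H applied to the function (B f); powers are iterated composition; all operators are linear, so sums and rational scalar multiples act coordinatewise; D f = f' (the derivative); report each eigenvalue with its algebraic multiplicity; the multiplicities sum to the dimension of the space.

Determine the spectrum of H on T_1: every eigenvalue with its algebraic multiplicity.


image of 1: -1/2
image of cos x: (5/2)cos x
image of sin x: (5/2)sin x
the matrix is diagonal; its diagonal is (-1/2, 5/2, 5/2)
for a triangular matrix the eigenvalues are the diagonal entries, with algebraic multiplicity their repetition count

λ = -1/2 (multiplicity 1), λ = 5/2 (multiplicity 2)


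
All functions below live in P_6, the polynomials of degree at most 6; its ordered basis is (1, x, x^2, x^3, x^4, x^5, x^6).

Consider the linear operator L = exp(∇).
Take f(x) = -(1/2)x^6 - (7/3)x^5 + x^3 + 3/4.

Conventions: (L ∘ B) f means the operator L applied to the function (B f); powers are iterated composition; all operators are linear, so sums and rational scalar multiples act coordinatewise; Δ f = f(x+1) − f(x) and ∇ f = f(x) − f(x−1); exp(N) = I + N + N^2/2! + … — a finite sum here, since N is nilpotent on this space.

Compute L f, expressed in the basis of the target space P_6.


the result is g(x) = -(1/2)x^6 - (16/3)x^5 - (35/3)x^4 + 11x^3 + (113/6)x^2 - (53/3)x - 5/12

order-1 term: -3x^5 - (25/6)x^4 + (40/3)x^3 - (77/6)x^2 + (17/3)x - 5/6
order-2 term: -(15/2)x^4 + (20/3)x^3 + (35/2)x^2 - (101/3)x + 33/2
order-3 term: -10x^3 + (65/3)x^2 - 5x - 37/3
order-4 term: -(15/2)x^2 + (55/3)x - 55/6
order-5 term: -3x + 31/6
order-6 term: -1/2
the series for exp(∇) f terminates at order 6
exp(∇) f = -(1/2)x^6 - (16/3)x^5 - (35/3)x^4 + 11x^3 + (113/6)x^2 - (53/3)x - 5/12


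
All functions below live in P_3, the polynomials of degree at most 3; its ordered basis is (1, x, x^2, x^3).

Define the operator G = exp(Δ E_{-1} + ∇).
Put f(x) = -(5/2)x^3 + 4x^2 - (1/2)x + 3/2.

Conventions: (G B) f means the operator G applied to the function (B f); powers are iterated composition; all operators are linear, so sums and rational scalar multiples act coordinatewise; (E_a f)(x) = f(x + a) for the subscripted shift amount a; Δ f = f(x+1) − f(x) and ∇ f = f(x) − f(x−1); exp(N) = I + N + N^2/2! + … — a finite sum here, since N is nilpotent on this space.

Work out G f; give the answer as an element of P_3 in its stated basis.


the image equals g(x) = -(5/2)x^3 - 11x^2 + (1/2)x + 27/2

order-1 term: -15x^2 + 31x - 14
order-2 term: -30x + 46
order-3 term: -20
the series for exp(Δ E_{-1} + ∇) f terminates at order 3
exp(Δ E_{-1} + ∇) f = -(5/2)x^3 - 11x^2 + (1/2)x + 27/2


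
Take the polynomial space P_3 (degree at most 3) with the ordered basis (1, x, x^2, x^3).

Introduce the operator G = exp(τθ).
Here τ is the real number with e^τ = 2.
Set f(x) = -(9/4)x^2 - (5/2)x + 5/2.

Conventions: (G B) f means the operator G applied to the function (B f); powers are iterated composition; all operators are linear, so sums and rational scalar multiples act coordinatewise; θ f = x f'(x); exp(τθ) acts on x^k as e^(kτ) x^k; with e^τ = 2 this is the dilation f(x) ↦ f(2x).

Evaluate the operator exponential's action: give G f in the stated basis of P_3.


g(x) = -9x^2 - 5x + 5/2

exp(τθ) x^k = e^(kτ) x^k; with e^τ = 2 this sends x^k to 2^k x^k
x ↦ 2 x
x^2 ↦ 4 x^2
applying this coordinatewise to f: exp(τθ) f = -9x^2 - 5x + 5/2


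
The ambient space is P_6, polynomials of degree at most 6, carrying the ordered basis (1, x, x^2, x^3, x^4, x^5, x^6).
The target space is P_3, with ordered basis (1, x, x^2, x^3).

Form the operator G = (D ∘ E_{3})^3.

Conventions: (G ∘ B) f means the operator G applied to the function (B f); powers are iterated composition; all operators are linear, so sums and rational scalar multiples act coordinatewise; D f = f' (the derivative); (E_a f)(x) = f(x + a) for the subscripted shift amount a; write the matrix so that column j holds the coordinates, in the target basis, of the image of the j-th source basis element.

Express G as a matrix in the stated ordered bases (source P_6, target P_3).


the matrix is [[0, 0, 0, 6, 216, 4860, 87480]; [0, 0, 0, 0, 24, 1080, 29160]; [0, 0, 0, 0, 0, 60, 3240]; [0, 0, 0, 0, 0, 0, 120]] (rows listed top to bottom)

image of 1: 0
image of x: 0
image of x^2: 0
image of x^3: 6
image of x^4: 24x + 216
image of x^5: 60x^2 + 1080x + 4860
image of x^6: 120x^3 + 3240x^2 + 29160x + 87480
each image's coordinates form column j of the matrix


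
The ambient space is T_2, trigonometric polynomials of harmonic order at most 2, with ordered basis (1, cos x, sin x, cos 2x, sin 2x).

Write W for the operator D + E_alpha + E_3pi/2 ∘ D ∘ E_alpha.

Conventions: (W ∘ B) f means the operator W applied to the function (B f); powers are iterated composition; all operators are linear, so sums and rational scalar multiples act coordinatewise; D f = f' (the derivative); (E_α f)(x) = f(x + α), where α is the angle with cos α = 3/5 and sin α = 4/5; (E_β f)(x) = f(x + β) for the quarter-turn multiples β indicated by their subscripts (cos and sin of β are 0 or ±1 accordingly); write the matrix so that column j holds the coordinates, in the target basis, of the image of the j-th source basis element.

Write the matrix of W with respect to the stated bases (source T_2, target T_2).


image of 1: 1
image of cos x: (6/5)cos x - (13/5)sin x
image of sin x: (13/5)cos x + (6/5)sin x
image of cos 2x: (41/25)cos 2x - (88/25)sin 2x
image of sin 2x: (88/25)cos 2x + (41/25)sin 2x
each image's coordinates form column j of the matrix

the matrix is [[1, 0, 0, 0, 0]; [0, 6/5, 13/5, 0, 0]; [0, -13/5, 6/5, 0, 0]; [0, 0, 0, 41/25, 88/25]; [0, 0, 0, -88/25, 41/25]] (rows listed top to bottom)


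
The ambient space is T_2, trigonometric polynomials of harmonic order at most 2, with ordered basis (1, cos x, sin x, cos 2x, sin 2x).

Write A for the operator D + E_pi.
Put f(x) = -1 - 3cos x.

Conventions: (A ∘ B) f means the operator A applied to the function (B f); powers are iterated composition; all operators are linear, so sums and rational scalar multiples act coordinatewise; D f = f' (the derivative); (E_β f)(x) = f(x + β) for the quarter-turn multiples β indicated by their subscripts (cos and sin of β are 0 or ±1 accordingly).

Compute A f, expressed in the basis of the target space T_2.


the image equals g(x) = -1 + 3cos x + 3sin x

D f = 3sin x
E_pi f = -1 + 3cos x
(D + E_pi) f = -1 + 3cos x + 3sin x


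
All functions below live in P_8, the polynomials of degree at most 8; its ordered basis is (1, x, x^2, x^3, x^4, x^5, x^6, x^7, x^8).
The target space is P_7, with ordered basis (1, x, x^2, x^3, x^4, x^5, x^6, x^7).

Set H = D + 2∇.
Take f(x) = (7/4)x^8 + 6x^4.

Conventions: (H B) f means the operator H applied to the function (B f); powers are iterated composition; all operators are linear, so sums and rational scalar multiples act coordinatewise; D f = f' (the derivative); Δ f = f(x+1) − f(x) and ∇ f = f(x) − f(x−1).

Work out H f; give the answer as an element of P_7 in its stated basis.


D f = 14x^7 + 24x^3
∇ f = 14x^7 - 49x^6 + 98x^5 - (245/2)x^4 + 122x^3 - 85x^2 + 38x - 31/4
(2∇) f = 28x^7 - 98x^6 + 196x^5 - 245x^4 + 244x^3 - 170x^2 + 76x - 31/2
(D + 2∇) f = 42x^7 - 98x^6 + 196x^5 - 245x^4 + 268x^3 - 170x^2 + 76x - 31/2

g(x) = 42x^7 - 98x^6 + 196x^5 - 245x^4 + 268x^3 - 170x^2 + 76x - 31/2


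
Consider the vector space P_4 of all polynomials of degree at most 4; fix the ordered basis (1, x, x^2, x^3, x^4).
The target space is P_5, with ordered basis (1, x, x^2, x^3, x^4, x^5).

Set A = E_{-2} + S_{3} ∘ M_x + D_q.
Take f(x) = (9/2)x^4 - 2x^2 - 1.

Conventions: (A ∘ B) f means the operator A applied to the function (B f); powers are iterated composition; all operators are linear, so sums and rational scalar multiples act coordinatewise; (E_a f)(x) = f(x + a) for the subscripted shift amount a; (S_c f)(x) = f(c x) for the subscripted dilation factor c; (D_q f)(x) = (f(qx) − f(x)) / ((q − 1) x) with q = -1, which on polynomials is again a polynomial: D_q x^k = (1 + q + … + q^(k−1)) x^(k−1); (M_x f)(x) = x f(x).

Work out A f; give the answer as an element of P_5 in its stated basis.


g(x) = (2187/2)x^5 + (9/2)x^4 - 90x^3 + 106x^2 - 139x + 63

E_{-2} f = (9/2)x^4 - 36x^3 + 106x^2 - 136x + 63
M_x f = (9/2)x^5 - 2x^3 - x
S_{3} M_x f = (2187/2)x^5 - 54x^3 - 3x
D_q f = 0
(E_{-2} + S_{3} ∘ M_x + D_q) f = (2187/2)x^5 + (9/2)x^4 - 90x^3 + 106x^2 - 139x + 63


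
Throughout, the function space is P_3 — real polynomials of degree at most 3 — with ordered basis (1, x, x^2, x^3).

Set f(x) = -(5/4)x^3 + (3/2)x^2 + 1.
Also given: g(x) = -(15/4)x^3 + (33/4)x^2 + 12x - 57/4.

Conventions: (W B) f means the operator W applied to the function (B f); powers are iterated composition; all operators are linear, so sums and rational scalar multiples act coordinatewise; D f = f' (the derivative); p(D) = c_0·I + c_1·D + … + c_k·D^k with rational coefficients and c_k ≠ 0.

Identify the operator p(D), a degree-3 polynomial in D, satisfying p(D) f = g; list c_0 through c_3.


D^0 f = -(5/4)x^3 + (3/2)x^2 + 1
D^1 f = -(15/4)x^2 + 3x
D^2 f = -(15/2)x + 3
D^3 f = -15/2
matching coefficients of g against c_0 f + c_1 Df + … from the top degree down determines the c_i
solution: c_0 = 3, c_1 = -1, c_2 = -2, c_3 = 3/2

p(D) = 3·I − D − 2·D^2 + (3/2)·D^3, i.e. c_0 = 3, c_1 = -1, c_2 = -2, c_3 = 3/2


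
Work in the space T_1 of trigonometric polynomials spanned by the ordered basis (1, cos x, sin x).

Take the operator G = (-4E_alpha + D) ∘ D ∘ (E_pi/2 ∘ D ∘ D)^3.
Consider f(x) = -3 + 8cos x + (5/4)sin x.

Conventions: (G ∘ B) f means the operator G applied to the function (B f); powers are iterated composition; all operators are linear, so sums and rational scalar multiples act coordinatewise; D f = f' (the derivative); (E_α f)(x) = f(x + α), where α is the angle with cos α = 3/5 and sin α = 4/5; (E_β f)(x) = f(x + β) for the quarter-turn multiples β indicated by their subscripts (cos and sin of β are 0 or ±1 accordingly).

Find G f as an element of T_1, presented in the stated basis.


the result is g(x) = (439/20)cos x - (73/5)sin x

D f = (5/4)cos x - 8sin x
D D f = -8cos x - (5/4)sin x
E_pi/2 D D f = -(5/4)cos x + 8sin x
D (E_pi/2 ∘ D ∘ D) f = 8cos x + (5/4)sin x
D D (E_pi/2 ∘ D ∘ D) f = (5/4)cos x - 8sin x
E_pi/2 D D (E_pi/2 ∘ D ∘ D) f = -8cos x - (5/4)sin x
D (E_pi/2 ∘ D ∘ D) (E_pi/2 ∘ D ∘ D) f = -(5/4)cos x + 8sin x
D D (E_pi/2 ∘ D ∘ D) (E_pi/2 ∘ D ∘ D) f = 8cos x + (5/4)sin x
E_pi/2 D D (E_pi/2 ∘ D ∘ D) (E_pi/2 ∘ D ∘ D) f = (5/4)cos x - 8sin x
D (E_pi/2 ∘ D ∘ D)^3 f = -8cos x - (5/4)sin x
E_alpha D (E_pi/2 ∘ D ∘ D)^3 f = -(29/5)cos x + (113/20)sin x
(-4E_alpha) D (E_pi/2 ∘ D ∘ D)^3 f = (116/5)cos x - (113/5)sin x
D D (E_pi/2 ∘ D ∘ D)^3 f = -(5/4)cos x + 8sin x
(-4E_alpha + D) D (E_pi/2 ∘ D ∘ D)^3 f = (439/20)cos x - (73/5)sin x


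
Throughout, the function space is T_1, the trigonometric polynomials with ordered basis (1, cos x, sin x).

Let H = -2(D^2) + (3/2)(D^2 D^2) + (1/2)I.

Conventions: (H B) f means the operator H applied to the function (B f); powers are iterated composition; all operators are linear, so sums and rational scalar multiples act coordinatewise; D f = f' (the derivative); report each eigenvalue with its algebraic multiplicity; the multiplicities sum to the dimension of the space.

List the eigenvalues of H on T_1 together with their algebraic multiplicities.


λ = 1/2 (multiplicity 1), λ = 4 (multiplicity 2)

image of 1: 1/2
image of cos x: 4cos x
image of sin x: 4sin x
the matrix is diagonal; its diagonal is (1/2, 4, 4)
for a triangular matrix the eigenvalues are the diagonal entries, with algebraic multiplicity their repetition count


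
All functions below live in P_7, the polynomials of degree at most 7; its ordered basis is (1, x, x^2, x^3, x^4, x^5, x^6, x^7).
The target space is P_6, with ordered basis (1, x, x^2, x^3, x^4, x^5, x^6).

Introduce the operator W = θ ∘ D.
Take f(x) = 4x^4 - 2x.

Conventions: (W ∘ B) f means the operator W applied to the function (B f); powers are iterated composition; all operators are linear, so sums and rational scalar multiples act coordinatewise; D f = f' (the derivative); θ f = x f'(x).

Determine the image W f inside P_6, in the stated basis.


the result is g(x) = 48x^3

D f = 16x^3 - 2
θ D f = 48x^3


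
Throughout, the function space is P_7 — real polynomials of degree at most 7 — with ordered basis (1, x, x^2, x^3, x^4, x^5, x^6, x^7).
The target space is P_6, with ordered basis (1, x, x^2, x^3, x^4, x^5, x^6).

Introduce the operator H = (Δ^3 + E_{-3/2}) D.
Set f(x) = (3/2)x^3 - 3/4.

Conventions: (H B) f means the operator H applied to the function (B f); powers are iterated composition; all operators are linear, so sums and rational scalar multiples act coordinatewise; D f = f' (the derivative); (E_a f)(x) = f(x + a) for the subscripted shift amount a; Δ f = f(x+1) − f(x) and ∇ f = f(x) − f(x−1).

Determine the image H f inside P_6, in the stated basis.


D f = (9/2)x^2
Δ D f = 9x + 9/2
Δ Δ D f = 9
Δ Δ Δ D f = 0
E_{-3/2} D f = (9/2)x^2 - (27/2)x + 81/8
(Δ^3 + E_{-3/2}) D f = (9/2)x^2 - (27/2)x + 81/8

g(x) = (9/2)x^2 - (27/2)x + 81/8


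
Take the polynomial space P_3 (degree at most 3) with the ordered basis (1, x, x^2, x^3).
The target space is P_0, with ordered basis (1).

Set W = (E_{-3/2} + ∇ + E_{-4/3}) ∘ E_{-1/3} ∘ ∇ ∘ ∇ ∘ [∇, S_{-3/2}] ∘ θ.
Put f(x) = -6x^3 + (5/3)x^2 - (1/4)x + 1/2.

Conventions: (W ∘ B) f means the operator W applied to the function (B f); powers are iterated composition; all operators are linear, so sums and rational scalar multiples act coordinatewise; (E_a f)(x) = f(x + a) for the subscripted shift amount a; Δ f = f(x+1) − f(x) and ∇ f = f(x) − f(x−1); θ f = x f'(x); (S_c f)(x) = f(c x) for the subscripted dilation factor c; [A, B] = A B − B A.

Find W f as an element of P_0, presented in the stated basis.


the image equals g(x) = 1215

θ f = -18x^3 + (10/3)x^2 - (1/4)x
S_{-3/2} θ f = (243/4)x^3 + (15/2)x^2 + (3/8)x
∇ S_{-3/2} θ f = (729/4)x^2 - (669/4)x + 429/8
∇ θ f = -54x^2 + (182/3)x - 259/12
S_{-3/2} ∇ θ f = -(243/2)x^2 - 91x - 259/12
[∇, S_{-3/2}] θ f = (1215/4)x^2 - (305/4)x + 1805/24
∇ ([∇, S_{-3/2}] ∘ θ) f = (1215/2)x - 380
∇ ∇ ([∇, S_{-3/2}] ∘ θ) f = 1215/2
E_{-1/3} ∇ ∇ ([∇, S_{-3/2}] ∘ θ) f = 1215/2
E_{-3/2} (E_{-1/3} ∘ ∇) ∇ ([∇, S_{-3/2}] ∘ θ) f = 1215/2
∇ (E_{-1/3} ∘ ∇) ∇ ([∇, S_{-3/2}] ∘ θ) f = 0
E_{-4/3} (E_{-1/3} ∘ ∇) ∇ ([∇, S_{-3/2}] ∘ θ) f = 1215/2
(E_{-3/2} + ∇ + E_{-4/3}) (E_{-1/3} ∘ ∇) ∇ ([∇, S_{-3/2}] ∘ θ) f = 1215


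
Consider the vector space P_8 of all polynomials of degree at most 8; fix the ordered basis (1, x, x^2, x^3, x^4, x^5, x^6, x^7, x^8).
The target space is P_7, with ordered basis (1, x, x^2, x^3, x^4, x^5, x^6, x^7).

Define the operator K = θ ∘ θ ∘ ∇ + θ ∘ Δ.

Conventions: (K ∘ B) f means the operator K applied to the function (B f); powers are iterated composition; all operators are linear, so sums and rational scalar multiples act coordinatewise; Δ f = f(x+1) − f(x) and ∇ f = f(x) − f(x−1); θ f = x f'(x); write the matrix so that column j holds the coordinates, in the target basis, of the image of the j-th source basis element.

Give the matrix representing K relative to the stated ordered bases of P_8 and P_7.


the matrix is [[0, 0, 0, 0, 0, 0, 0, 0, 0]; [0, 0, 4, 0, 8, 0, 12, 0, 16]; [0, 0, 0, 18, -12, 60, -30, 126, -56]; [0, 0, 0, 0, 48, -60, 240, -210, 672]; [0, 0, 0, 0, 0, 100, -180, 700, -840]; [0, 0, 0, 0, 0, 0, 180, -420, 1680]; [0, 0, 0, 0, 0, 0, 0, 294, -840]; [0, 0, 0, 0, 0, 0, 0, 0, 448]] (rows listed top to bottom)

image of 1: 0
image of x: 0
image of x^2: 4x
image of x^3: 18x^2
image of x^4: 48x^3 - 12x^2 + 8x
image of x^5: 100x^4 - 60x^3 + 60x^2
image of x^6: 180x^5 - 180x^4 + 240x^3 - 30x^2 + 12x
image of x^7: 294x^6 - 420x^5 + 700x^4 - 210x^3 + 126x^2
image of x^8: 448x^7 - 840x^6 + 1680x^5 - 840x^4 + 672x^3 - 56x^2 + 16x
each image's coordinates form column j of the matrix


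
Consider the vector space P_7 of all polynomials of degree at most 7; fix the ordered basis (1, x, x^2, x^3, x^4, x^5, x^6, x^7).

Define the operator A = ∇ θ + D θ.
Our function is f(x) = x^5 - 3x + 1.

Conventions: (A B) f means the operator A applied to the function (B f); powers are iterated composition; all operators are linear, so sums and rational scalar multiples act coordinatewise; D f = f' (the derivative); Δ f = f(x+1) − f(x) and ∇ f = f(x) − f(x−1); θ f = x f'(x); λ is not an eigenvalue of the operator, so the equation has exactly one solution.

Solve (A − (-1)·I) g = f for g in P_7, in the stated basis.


g(x) = x^5 - 50x^4 + 1650x^3 - 30950x^2 + 263272x - 593598

write g with unknown coordinates in the stated basis and equate coefficients in (A − (-1)·I) g = f
solving from the highest basis element down gives g = x^5 - 50x^4 + 1650x^3 - 30950x^2 + 263272x - 593598
check: A g = 50x^4 - 1650x^3 + 30950x^2 - 263275x + 593599
so A g − (-1)·g = x^5 - 3x + 1 = f ✓


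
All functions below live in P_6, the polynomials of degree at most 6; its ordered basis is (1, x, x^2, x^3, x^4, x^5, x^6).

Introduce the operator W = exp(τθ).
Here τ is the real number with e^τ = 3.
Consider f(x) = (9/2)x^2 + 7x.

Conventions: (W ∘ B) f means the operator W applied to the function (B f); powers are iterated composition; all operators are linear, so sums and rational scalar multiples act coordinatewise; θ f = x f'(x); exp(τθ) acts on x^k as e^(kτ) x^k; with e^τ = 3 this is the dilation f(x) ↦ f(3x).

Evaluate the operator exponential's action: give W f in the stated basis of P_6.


the image equals g(x) = (81/2)x^2 + 21x

exp(τθ) x^k = e^(kτ) x^k; with e^τ = 3 this sends x^k to 3^k x^k
x ↦ 3 x
x^2 ↦ 9 x^2
applying this coordinatewise to f: exp(τθ) f = (81/2)x^2 + 21x


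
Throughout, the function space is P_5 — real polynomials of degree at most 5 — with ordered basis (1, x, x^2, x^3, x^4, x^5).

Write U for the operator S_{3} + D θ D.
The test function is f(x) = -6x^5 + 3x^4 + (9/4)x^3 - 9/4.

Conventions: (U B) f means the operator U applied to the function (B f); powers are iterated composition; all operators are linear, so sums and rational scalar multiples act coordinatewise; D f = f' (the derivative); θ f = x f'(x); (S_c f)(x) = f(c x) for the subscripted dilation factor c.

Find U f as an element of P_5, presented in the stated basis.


S_{3} f = -1458x^5 + 243x^4 + (243/4)x^3 - 9/4
D f = -30x^4 + 12x^3 + (27/4)x^2
θ D f = -120x^4 + 36x^3 + (27/2)x^2
D θ D f = -480x^3 + 108x^2 + 27x
(S_{3} + D θ D) f = -1458x^5 + 243x^4 - (1677/4)x^3 + 108x^2 + 27x - 9/4

the result is g(x) = -1458x^5 + 243x^4 - (1677/4)x^3 + 108x^2 + 27x - 9/4


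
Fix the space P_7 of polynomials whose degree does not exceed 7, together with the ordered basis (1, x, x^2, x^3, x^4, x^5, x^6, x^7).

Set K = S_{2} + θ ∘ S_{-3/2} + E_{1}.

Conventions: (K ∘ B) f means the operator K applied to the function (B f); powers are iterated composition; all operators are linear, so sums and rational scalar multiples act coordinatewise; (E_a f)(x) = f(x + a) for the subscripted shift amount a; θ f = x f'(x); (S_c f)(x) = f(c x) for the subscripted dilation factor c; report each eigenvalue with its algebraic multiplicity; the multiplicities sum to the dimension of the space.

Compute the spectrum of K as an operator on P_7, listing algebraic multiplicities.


λ = -159/32 (multiplicity 1), λ = -9/8 (multiplicity 1), λ = 3/2 (multiplicity 1), λ = 2 (multiplicity 1), λ = 1203/128 (multiplicity 1), λ = 19/2 (multiplicity 1), λ = 149/4 (multiplicity 1), λ = 4267/32 (multiplicity 1)

image of 1: 2
image of x: (3/2)x + 1
image of x^2: (19/2)x^2 + 2x + 1
image of x^3: -(9/8)x^3 + 3x^2 + 3x + 1
image of x^4: (149/4)x^4 + 4x^3 + 6x^2 + 4x + 1
image of x^5: -(159/32)x^5 + 5x^4 + 10x^3 + 10x^2 + 5x + 1
image of x^6: (4267/32)x^6 + 6x^5 + 15x^4 + 20x^3 + 15x^2 + 6x + 1
image of x^7: (1203/128)x^7 + 7x^6 + 21x^5 + 35x^4 + 35x^3 + 21x^2 + 7x + 1
the matrix is upper triangular; its diagonal is (2, 3/2, 19/2, -9/8, 149/4, -159/32, 4267/32, 1203/128)
for a triangular matrix the eigenvalues are the diagonal entries, with algebraic multiplicity their repetition count


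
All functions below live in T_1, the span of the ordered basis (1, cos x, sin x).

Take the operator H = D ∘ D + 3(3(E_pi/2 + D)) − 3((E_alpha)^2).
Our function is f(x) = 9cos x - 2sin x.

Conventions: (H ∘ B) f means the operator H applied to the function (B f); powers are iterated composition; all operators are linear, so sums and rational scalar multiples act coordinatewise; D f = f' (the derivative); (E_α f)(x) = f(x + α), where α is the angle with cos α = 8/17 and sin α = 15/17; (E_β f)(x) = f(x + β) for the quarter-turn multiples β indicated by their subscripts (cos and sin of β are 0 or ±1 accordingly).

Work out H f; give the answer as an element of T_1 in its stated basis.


D f = -2cos x - 9sin x
D D f = -9cos x + 2sin x
E_pi/2 f = -2cos x - 9sin x
D f = -2cos x - 9sin x
(E_pi/2 + D) f = -4cos x - 18sin x
(3(E_pi/2 + D)) f = -12cos x - 54sin x
(3(3(E_pi/2 + D))) f = -36cos x - 162sin x
E_alpha f = (42/17)cos x - (151/17)sin x
E_alpha E_alpha f = -(1929/289)cos x - (1838/289)sin x
(-3((E_alpha)^2)) f = (5787/289)cos x + (5514/289)sin x
(D ∘ D + 3(3(E_pi/2 + D)) − 3((E_alpha)^2)) f = -(7218/289)cos x - (40726/289)sin x

the image equals g(x) = -(7218/289)cos x - (40726/289)sin x


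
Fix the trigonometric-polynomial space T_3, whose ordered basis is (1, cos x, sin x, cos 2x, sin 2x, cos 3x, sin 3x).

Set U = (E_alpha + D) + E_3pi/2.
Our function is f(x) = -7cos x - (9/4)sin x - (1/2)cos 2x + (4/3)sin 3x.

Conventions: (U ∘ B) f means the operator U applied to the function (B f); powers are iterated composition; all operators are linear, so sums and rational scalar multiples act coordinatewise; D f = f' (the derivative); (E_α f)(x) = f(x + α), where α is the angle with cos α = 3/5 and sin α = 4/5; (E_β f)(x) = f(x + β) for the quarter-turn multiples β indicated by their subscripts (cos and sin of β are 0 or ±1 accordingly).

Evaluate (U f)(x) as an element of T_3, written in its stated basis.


the result is g(x) = -6cos x + (17/4)sin x + (16/25)cos 2x + (37/25)sin 2x + (2176/375)cos 3x - (156/125)sin 3x

E_alpha f = -6cos x + (17/4)sin x + (7/50)cos 2x + (12/25)sin 2x + (176/375)cos 3x - (156/125)sin 3x
D f = -(9/4)cos x + 7sin x + sin 2x + 4cos 3x
(E_alpha + D) f = -(33/4)cos x + (45/4)sin x + (7/50)cos 2x + (37/25)sin 2x + (1676/375)cos 3x - (156/125)sin 3x
E_3pi/2 f = (9/4)cos x - 7sin x + (1/2)cos 2x + (4/3)cos 3x
((E_alpha + D) + E_3pi/2) f = -6cos x + (17/4)sin x + (16/25)cos 2x + (37/25)sin 2x + (2176/375)cos 3x - (156/125)sin 3x


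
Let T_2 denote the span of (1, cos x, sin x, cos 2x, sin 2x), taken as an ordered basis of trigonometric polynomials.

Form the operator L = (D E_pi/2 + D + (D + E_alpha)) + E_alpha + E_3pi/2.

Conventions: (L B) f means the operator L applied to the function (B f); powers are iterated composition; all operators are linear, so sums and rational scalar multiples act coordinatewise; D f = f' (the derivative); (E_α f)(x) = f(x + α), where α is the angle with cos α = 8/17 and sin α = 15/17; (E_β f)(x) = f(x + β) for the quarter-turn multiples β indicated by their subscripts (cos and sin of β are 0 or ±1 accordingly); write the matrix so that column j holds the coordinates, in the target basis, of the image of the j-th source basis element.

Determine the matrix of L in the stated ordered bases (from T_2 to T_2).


image of 1: 3
image of cos x: -(1/17)cos x - (47/17)sin x
image of sin x: (47/17)cos x - (1/17)sin x
image of cos 2x: -(611/289)cos 2x - (1058/289)sin 2x
image of sin 2x: (1058/289)cos 2x - (611/289)sin 2x
each image's coordinates form column j of the matrix

the matrix is [[3, 0, 0, 0, 0]; [0, -1/17, 47/17, 0, 0]; [0, -47/17, -1/17, 0, 0]; [0, 0, 0, -611/289, 1058/289]; [0, 0, 0, -1058/289, -611/289]] (rows listed top to bottom)


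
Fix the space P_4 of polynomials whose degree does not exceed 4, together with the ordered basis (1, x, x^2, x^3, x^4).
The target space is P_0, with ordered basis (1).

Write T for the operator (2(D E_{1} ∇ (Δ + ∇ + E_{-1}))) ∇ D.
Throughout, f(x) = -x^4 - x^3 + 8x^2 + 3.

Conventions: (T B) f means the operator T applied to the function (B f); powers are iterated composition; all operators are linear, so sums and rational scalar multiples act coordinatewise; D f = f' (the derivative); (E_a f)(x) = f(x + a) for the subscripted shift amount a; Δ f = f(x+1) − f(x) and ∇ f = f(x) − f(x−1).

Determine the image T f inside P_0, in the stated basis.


g(x) = -48

D f = -4x^3 - 3x^2 + 16x
∇ D f = -12x^2 + 6x + 15
Δ (∇ D) f = -24x - 6
∇ (∇ D) f = -24x + 18
E_{-1} (∇ D) f = -12x^2 + 30x - 3
(Δ + ∇ + E_{-1}) (∇ D) f = -12x^2 - 18x + 9
∇ (Δ + ∇ + E_{-1}) (∇ D) f = -24x - 6
E_{1} ∇ (Δ + ∇ + E_{-1}) (∇ D) f = -24x - 30
D E_{1} ∇ (Δ + ∇ + E_{-1}) (∇ D) f = -24
(2(D E_{1} ∇ (Δ + ∇ + E_{-1}))) (∇ D) f = -48
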